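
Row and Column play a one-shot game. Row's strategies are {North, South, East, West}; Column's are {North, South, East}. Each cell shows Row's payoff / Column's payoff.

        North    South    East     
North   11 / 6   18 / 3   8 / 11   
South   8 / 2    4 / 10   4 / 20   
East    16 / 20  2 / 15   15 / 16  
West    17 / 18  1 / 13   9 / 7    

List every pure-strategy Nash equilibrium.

Check mutual best responses: a cell is a NE iff neither player can gain by unilaterally deviating.
Row's best responses — vs North: West (payoff 17); vs South: North (payoff 18); vs East: East (payoff 15).
Column's best responses — vs North: East (payoff 11); vs South: East (payoff 20); vs East: North (payoff 20); vs West: North (payoff 18).
The only mutual best response is (West, North); neither player gains by switching there.

(West, North)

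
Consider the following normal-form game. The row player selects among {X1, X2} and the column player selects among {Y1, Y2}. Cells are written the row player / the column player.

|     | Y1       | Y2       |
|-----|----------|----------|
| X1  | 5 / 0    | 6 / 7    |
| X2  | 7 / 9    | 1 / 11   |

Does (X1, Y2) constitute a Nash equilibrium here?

Yes

Holding the column player at Y2: the row player gets 6 from X1, versus 1 from X2. No profitable deviation for the row player.
Holding the row player at X1: the column player gets 7 from Y2, versus 0 from Y1. No profitable deviation for the column player either.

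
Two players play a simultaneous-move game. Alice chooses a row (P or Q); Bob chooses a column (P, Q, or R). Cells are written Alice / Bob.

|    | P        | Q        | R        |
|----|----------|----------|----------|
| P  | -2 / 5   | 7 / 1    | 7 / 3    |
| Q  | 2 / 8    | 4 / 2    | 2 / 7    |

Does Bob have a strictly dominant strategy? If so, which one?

A strategy is strictly dominant if it gives Bob a strictly higher payoff than every other strategy, against every choice by the opponent.
P strictly dominates: vs P: 5 > each of {1, 3}; vs Q: 8 > each of {2, 7}.

P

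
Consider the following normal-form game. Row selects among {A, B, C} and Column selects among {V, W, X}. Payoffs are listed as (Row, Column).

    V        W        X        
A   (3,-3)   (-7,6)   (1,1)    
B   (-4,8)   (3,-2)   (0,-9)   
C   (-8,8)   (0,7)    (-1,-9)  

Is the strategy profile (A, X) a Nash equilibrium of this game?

Holding Column at X: Row gets 1 from A, versus 0 from B, -1 from C. No profitable deviation for Row.
Holding Row at A: Column gets 1 from X but could get 6 by switching to W. Column has a profitable deviation.

No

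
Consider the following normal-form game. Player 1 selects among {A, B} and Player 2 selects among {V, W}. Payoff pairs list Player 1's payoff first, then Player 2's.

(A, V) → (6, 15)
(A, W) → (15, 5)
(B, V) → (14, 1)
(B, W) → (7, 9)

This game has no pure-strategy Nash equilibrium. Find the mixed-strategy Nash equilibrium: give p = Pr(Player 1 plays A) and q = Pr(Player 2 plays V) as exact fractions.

p = 4/9, q = 1/2

Each player's mixing probability is pinned down by making the *other* player indifferent.
Player 2 indifferent between V and W: p·15 + (1−p)·1 = p·5 + (1−p)·9 ⟹ 1 + 14p = 9 + (-4)p ⟹ p = 4/9.
Player 1 indifferent between A and B: q·6 + (1−q)·15 = q·14 + (1−q)·7 ⟹ 15 + (-9)q = 7 + 7q ⟹ q = 1/2.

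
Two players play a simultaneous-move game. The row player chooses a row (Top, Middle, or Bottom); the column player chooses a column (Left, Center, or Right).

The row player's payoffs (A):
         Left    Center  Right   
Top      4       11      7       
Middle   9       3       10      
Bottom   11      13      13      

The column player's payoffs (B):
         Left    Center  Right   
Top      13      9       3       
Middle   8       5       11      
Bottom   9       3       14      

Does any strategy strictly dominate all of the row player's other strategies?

Bottom

A strategy is strictly dominant if it gives the row player a strictly higher payoff than every other strategy, against every choice by the opponent.
Bottom strictly dominates: vs Left: 11 > each of {4, 9}; vs Center: 13 > each of {11, 3}; vs Right: 13 > each of {7, 10}.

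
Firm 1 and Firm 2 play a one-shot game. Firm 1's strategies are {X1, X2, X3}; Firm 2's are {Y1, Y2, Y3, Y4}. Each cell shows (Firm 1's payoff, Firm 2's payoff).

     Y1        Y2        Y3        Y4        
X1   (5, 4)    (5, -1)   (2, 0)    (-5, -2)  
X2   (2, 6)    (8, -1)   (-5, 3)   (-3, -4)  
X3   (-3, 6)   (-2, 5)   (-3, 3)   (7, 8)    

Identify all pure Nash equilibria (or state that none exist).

(X1, Y1) and (X3, Y4)

A profile is a Nash equilibrium when each player is best-responding to the other.
Firm 1's best responses — vs Y1: X1 (payoff 5); vs Y2: X2 (payoff 8); vs Y3: X1 (payoff 2); vs Y4: X3 (payoff 7).
Firm 2's best responses — vs X1: Y1 (payoff 4); vs X2: Y1 (payoff 6); vs X3: Y4 (payoff 8).
Mutual best responses occur at (X1, Y1) and (X3, Y4); at each, neither player gains by switching.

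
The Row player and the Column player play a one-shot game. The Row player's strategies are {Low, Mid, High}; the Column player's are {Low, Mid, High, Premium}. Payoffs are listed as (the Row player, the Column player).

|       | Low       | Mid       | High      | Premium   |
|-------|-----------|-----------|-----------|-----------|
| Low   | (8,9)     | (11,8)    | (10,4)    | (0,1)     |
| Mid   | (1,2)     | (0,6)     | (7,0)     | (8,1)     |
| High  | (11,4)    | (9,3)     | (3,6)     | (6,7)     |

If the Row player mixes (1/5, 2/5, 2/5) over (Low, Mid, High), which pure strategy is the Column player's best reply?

Mid

The Column player's best reply maximizes expected payoff against the mix.
Low: (1/5)·9 + (2/5)·2 + (2/5)·4 = 21/5
Mid: (1/5)·8 + (2/5)·6 + (2/5)·3 = 26/5
High: (1/5)·4 + (2/5)·0 + (2/5)·6 = 16/5
Premium: (1/5)·1 + (2/5)·1 + (2/5)·7 = 17/5
Highest expected payoff is 26/5, from Mid.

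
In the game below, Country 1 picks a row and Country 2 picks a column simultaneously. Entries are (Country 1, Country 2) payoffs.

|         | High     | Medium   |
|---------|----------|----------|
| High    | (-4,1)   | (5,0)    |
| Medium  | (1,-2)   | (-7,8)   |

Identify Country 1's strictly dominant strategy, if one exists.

A strategy is strictly dominant if it gives Country 1 a strictly higher payoff than every other strategy, against every choice by the opponent.
High is not dominant: against High, Medium gives 1 > -4.
Medium is not dominant: against Medium, High gives 5 > -7.
No single strategy is best against every opponent action.

None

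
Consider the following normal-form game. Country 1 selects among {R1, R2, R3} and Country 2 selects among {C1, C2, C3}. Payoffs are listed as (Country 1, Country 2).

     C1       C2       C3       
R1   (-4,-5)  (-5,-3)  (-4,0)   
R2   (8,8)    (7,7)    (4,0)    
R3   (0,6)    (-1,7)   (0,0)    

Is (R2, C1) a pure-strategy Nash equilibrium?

Holding Country 2 at C1: Country 1 gets 8 from R2, versus -4 from R1, 0 from R3. No profitable deviation for Country 1.
Holding Country 1 at R2: Country 2 gets 8 from C1, versus 7 from C2, 0 from C3. No profitable deviation for Country 2 either.

Yes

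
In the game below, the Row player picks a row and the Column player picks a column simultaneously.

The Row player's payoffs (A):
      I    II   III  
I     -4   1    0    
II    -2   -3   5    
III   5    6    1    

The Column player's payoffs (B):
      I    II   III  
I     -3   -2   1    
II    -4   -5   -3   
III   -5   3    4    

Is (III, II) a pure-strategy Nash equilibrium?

Holding the Column player at II: the Row player gets 6 from III, versus 1 from I, -3 from II. No profitable deviation for the Row player.
Holding the Row player at III: the Column player gets 3 from II but could get 4 by switching to III. The Column player has a profitable deviation.

No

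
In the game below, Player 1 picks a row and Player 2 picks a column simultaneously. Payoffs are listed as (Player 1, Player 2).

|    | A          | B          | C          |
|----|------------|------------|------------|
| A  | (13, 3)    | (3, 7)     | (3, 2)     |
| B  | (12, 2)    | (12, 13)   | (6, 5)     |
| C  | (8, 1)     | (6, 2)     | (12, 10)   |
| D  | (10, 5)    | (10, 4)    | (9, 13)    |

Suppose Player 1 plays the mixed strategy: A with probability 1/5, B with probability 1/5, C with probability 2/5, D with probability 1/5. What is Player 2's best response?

C

Compute Player 2's expected payoff from each pure strategy against the given mix.
A: (1/5)·3 + (1/5)·2 + (2/5)·1 + (1/5)·5 = 12/5
B: (1/5)·7 + (1/5)·13 + (2/5)·2 + (1/5)·4 = 28/5
C: (1/5)·2 + (1/5)·5 + (2/5)·10 + (1/5)·13 = 8
Highest expected payoff is 8, from C.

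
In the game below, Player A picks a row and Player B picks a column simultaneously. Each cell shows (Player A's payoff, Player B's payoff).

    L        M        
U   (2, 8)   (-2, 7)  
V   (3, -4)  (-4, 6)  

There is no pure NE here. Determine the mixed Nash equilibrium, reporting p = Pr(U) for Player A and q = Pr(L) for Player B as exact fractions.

In a mixed NE each player is indifferent between their pure strategies, so the opponent's mix sets the indifference.
Player B indifferent between L and M: p·8 + (1−p)·(-4) = p·7 + (1−p)·6 ⟹ (-4) + 12p = 6 + 1p ⟹ p = 10/11.
Player A indifferent between U and V: q·2 + (1−q)·(-2) = q·3 + (1−q)·(-4) ⟹ (-2) + 4q = (-4) + 7q ⟹ q = 2/3.

p = 10/11, q = 2/3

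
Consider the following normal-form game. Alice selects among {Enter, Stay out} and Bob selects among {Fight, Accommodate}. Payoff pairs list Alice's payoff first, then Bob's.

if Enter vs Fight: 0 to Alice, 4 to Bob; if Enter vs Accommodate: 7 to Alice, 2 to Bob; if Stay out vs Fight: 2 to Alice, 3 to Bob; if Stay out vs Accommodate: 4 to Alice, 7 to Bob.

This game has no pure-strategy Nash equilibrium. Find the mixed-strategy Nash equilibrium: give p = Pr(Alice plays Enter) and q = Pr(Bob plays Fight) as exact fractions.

In a mixed NE each player is indifferent between their pure strategies, so the opponent's mix sets the indifference.
Bob indifferent between Fight and Accommodate: p·4 + (1−p)·3 = p·2 + (1−p)·7 ⟹ 3 + 1p = 7 + (-5)p ⟹ p = 2/3.
Alice indifferent between Enter and Stay out: q·0 + (1−q)·7 = q·2 + (1−q)·4 ⟹ 7 + (-7)q = 4 + (-2)q ⟹ q = 3/5.

p = 2/3, q = 3/5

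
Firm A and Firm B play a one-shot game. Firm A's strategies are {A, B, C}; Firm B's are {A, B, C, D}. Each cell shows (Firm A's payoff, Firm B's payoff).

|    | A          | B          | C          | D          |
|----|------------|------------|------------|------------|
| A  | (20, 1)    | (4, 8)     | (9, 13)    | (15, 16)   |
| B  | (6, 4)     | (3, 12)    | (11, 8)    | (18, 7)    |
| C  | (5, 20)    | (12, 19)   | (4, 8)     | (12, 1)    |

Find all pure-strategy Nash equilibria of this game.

There is no pure-strategy Nash equilibrium

Find each player's best response to every opponent strategy; NE are the intersections.
Firm A's best responses — vs A: A (payoff 20); vs B: C (payoff 12); vs C: B (payoff 11); vs D: B (payoff 18).
Firm B's best responses — vs A: D (payoff 16); vs B: B (payoff 12); vs C: A (payoff 20).
No cell has both players best-responding. For instance, Firm A's best reply to C is B, but against B Firm B prefers B over C.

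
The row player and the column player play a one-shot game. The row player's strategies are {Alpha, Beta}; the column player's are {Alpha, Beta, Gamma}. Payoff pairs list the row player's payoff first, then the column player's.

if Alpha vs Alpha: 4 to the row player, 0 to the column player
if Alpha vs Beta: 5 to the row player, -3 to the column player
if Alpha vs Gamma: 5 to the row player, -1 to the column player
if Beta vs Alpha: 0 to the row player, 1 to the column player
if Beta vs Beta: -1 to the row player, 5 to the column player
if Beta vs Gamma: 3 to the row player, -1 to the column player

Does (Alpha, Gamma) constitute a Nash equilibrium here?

No

Holding the column player at Gamma: the row player gets 5 from Alpha, versus 3 from Beta. No profitable deviation for the row player.
Holding the row player at Alpha: the column player gets -1 from Gamma but could get 0 by switching to Alpha. The column player has a profitable deviation.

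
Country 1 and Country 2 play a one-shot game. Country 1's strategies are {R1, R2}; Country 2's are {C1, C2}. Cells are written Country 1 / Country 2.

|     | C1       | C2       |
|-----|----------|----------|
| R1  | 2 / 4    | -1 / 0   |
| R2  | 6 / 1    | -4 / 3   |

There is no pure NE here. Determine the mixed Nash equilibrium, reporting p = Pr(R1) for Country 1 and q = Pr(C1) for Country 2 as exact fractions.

Each player's mixing probability is pinned down by making the *other* player indifferent.
Country 2 indifferent between C1 and C2: p·4 + (1−p)·1 = p·0 + (1−p)·3 ⟹ 1 + 3p = 3 + (-3)p ⟹ p = 1/3.
Country 1 indifferent between R1 and R2: q·2 + (1−q)·(-1) = q·6 + (1−q)·(-4) ⟹ (-1) + 3q = (-4) + 10q ⟹ q = 3/7.

p = 1/3, q = 3/7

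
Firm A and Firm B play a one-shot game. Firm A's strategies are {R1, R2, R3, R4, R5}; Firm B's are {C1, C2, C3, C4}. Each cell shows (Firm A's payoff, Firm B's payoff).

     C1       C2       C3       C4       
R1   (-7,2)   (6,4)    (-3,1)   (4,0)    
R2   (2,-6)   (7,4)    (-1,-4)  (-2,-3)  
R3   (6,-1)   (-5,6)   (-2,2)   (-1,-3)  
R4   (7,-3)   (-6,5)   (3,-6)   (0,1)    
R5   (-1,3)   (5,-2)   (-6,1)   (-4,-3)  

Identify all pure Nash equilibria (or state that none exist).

(R2, C2)

A profile is a Nash equilibrium when each player is best-responding to the other.
Firm A's best responses — vs C1: R4 (payoff 7); vs C2: R2 (payoff 7); vs C3: R4 (payoff 3); vs C4: R1 (payoff 4).
Firm B's best responses — vs R1: C2 (payoff 4); vs R2: C2 (payoff 4); vs R3: C2 (payoff 6); vs R4: C2 (payoff 5); vs R5: C1 (payoff 3).
The only mutual best response is (R2, C2); neither player gains by switching there.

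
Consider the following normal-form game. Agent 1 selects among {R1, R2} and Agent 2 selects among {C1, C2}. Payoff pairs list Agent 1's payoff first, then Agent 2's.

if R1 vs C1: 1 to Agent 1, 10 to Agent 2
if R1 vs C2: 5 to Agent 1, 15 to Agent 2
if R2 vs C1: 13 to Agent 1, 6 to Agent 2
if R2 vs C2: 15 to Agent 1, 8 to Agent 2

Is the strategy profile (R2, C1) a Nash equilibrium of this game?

No

Holding Agent 2 at C1: Agent 1 gets 13 from R2, versus 1 from R1. No profitable deviation for Agent 1.
Holding Agent 1 at R2: Agent 2 gets 6 from C1 but could get 8 by switching to C2. Agent 2 has a profitable deviation.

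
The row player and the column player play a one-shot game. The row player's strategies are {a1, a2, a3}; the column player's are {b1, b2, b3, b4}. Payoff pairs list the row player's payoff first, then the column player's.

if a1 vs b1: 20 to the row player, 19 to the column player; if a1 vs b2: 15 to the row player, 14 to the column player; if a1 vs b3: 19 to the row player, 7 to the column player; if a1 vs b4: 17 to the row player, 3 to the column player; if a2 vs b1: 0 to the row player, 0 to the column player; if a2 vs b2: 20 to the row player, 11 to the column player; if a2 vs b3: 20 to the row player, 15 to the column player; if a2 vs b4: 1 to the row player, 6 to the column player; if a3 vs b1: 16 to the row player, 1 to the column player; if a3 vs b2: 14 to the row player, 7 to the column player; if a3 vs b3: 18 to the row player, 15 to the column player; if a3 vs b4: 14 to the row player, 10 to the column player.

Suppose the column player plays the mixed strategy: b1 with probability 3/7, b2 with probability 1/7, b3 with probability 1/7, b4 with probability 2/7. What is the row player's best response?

Compute the row player's expected payoff from each pure strategy against the given mix.
a1: (3/7)·20 + (1/7)·15 + (1/7)·19 + (2/7)·17 = 128/7
a2: (3/7)·0 + (1/7)·20 + (1/7)·20 + (2/7)·1 = 6
a3: (3/7)·16 + (1/7)·14 + (1/7)·18 + (2/7)·14 = 108/7
Highest expected payoff is 128/7, from a1.

a1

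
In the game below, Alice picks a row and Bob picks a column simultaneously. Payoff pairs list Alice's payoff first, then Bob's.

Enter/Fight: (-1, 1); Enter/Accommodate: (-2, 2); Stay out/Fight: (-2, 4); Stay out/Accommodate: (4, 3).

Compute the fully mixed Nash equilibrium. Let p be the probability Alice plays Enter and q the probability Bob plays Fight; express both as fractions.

In a mixed NE each player is indifferent between their pure strategies, so the opponent's mix sets the indifference.
Bob indifferent between Fight and Accommodate: p·1 + (1−p)·4 = p·2 + (1−p)·3 ⟹ 4 + (-3)p = 3 + (-1)p ⟹ p = 1/2.
Alice indifferent between Enter and Stay out: q·(-1) + (1−q)·(-2) = q·(-2) + (1−q)·4 ⟹ (-2) + 1q = 4 + (-6)q ⟹ q = 6/7.

p = 1/2, q = 6/7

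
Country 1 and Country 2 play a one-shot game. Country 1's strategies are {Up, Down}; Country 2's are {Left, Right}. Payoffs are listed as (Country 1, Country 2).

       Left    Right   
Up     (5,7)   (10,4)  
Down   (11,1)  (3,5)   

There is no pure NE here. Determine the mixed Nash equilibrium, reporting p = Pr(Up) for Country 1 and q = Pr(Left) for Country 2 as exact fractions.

Each player's mixing probability is pinned down by making the *other* player indifferent.
Country 2 indifferent between Left and Right: p·7 + (1−p)·1 = p·4 + (1−p)·5 ⟹ 1 + 6p = 5 + (-1)p ⟹ p = 4/7.
Country 1 indifferent between Up and Down: q·5 + (1−q)·10 = q·11 + (1−q)·3 ⟹ 10 + (-5)q = 3 + 8q ⟹ q = 7/13.

p = 4/7, q = 7/13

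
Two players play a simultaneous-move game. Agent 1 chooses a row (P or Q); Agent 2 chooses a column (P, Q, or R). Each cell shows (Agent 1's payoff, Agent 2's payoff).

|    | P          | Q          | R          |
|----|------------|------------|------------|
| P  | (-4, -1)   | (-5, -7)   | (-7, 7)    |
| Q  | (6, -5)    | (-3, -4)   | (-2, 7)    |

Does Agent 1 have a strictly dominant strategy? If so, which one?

Check whether one of Agent 1's strategies beats all alternatives regardless of what the opponent does.
Q strictly dominates: vs P: 6 > -4; vs Q: -3 > -5; vs R: -2 > -7.

Q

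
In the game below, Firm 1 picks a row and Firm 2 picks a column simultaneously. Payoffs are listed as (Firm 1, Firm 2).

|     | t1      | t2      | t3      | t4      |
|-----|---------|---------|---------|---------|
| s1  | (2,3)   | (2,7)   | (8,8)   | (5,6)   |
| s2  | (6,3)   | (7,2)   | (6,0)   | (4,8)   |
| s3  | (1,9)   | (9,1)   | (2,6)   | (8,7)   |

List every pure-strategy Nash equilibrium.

Check mutual best responses: a cell is a NE iff neither player can gain by unilaterally deviating.
Firm 1's best responses — vs t1: s2 (payoff 6); vs t2: s3 (payoff 9); vs t3: s1 (payoff 8); vs t4: s3 (payoff 8).
Firm 2's best responses — vs s1: t3 (payoff 8); vs s2: t4 (payoff 8); vs s3: t1 (payoff 9).
The only mutual best response is (s1, t3); neither player gains by switching there.

(s1, t3)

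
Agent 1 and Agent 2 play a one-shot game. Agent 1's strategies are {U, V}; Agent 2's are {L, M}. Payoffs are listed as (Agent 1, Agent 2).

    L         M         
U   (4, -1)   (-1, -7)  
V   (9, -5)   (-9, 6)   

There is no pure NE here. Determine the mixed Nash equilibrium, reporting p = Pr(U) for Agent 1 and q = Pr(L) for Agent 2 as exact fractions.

In a mixed NE each player is indifferent between their pure strategies, so the opponent's mix sets the indifference.
Agent 2 indifferent between L and M: p·(-1) + (1−p)·(-5) = p·(-7) + (1−p)·6 ⟹ (-5) + 4p = 6 + (-13)p ⟹ p = 11/17.
Agent 1 indifferent between U and V: q·4 + (1−q)·(-1) = q·9 + (1−q)·(-9) ⟹ (-1) + 5q = (-9) + 18q ⟹ q = 8/13.

p = 11/17, q = 8/13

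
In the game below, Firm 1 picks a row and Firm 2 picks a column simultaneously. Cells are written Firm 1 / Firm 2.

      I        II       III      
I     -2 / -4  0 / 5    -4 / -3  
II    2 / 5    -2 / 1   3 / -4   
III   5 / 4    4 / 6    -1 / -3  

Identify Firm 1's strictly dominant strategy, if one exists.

A strategy is strictly dominant if it gives Firm 1 a strictly higher payoff than every other strategy, against every choice by the opponent.
I is not dominant: against I, II gives 2 > -2.
II is not dominant: against I, III gives 5 > 2.
III is not dominant: against III, II gives 3 > -1.
No single strategy is best against every opponent action.

None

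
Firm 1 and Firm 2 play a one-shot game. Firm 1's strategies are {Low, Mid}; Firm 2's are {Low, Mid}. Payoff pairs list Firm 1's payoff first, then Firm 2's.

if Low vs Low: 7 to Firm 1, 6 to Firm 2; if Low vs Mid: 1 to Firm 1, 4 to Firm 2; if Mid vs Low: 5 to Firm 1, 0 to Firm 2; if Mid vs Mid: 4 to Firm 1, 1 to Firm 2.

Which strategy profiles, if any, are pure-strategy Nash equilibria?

(Low, Low) and (Mid, Mid)

A profile is a Nash equilibrium when each player is best-responding to the other.
Firm 1's best responses — vs Low: Low (payoff 7); vs Mid: Mid (payoff 4).
Firm 2's best responses — vs Low: Low (payoff 6); vs Mid: Mid (payoff 1).
Mutual best responses occur at (Low, Low) and (Mid, Mid); at each, neither player gains by switching.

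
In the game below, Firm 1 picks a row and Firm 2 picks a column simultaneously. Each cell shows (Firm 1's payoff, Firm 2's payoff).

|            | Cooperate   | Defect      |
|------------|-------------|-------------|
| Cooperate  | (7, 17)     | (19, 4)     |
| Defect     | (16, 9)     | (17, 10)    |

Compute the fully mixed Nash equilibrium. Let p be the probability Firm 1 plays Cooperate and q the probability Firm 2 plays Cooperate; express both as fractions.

p = 1/14, q = 2/11

Each player's mixing probability is pinned down by making the *other* player indifferent.
Firm 2 indifferent between Cooperate and Defect: p·17 + (1−p)·9 = p·4 + (1−p)·10 ⟹ 9 + 8p = 10 + (-6)p ⟹ p = 1/14.
Firm 1 indifferent between Cooperate and Defect: q·7 + (1−q)·19 = q·16 + (1−q)·17 ⟹ 19 + (-12)q = 17 + (-1)q ⟹ q = 2/11.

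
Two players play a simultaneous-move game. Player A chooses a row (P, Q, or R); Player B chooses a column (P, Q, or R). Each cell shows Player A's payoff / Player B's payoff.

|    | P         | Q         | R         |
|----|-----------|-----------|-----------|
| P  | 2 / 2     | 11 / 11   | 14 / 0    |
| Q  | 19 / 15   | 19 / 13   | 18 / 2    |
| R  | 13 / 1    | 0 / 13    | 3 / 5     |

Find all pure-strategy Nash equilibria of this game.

(Q, P)

Check mutual best responses: a cell is a NE iff neither player can gain by unilaterally deviating.
Player A's best responses — vs P: Q (payoff 19); vs Q: Q (payoff 19); vs R: Q (payoff 18).
Player B's best responses — vs P: Q (payoff 11); vs Q: P (payoff 15); vs R: Q (payoff 13).
The only mutual best response is (Q, P); neither player gains by switching there.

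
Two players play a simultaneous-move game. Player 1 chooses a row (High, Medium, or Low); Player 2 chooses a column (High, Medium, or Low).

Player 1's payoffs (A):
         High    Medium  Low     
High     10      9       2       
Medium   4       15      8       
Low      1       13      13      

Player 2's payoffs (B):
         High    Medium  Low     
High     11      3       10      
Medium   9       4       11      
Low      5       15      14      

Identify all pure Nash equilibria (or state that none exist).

(High, High)

Find each player's best response to every opponent strategy; NE are the intersections.
Player 1's best responses — vs High: High (payoff 10); vs Medium: Medium (payoff 15); vs Low: Low (payoff 13).
Player 2's best responses — vs High: High (payoff 11); vs Medium: Low (payoff 11); vs Low: Medium (payoff 15).
The only mutual best response is (High, High); neither player gains by switching there.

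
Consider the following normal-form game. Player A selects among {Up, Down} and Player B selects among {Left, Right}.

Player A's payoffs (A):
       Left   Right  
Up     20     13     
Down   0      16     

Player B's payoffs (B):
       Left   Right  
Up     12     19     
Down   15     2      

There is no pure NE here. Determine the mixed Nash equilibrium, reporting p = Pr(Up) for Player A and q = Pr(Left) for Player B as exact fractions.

p = 13/20, q = 3/23

Each player's mixing probability is pinned down by making the *other* player indifferent.
Player B indifferent between Left and Right: p·12 + (1−p)·15 = p·19 + (1−p)·2 ⟹ 15 + (-3)p = 2 + 17p ⟹ p = 13/20.
Player A indifferent between Up and Down: q·20 + (1−q)·13 = q·0 + (1−q)·16 ⟹ 13 + 7q = 16 + (-16)q ⟹ q = 3/23.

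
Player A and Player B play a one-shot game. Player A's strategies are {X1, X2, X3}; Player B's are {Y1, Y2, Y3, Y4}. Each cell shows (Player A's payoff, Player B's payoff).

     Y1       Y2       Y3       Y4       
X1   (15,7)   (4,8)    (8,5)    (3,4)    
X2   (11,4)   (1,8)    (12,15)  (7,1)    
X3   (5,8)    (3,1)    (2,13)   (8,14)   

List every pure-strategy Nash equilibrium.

Find each player's best response to every opponent strategy; NE are the intersections.
Player A's best responses — vs Y1: X1 (payoff 15); vs Y2: X1 (payoff 4); vs Y3: X2 (payoff 12); vs Y4: X3 (payoff 8).
Player B's best responses — vs X1: Y2 (payoff 8); vs X2: Y3 (payoff 15); vs X3: Y4 (payoff 14).
Mutual best responses occur at (X1, Y2), (X2, Y3), and (X3, Y4); at each, neither player gains by switching.

(X1, Y2), (X2, Y3), and (X3, Y4)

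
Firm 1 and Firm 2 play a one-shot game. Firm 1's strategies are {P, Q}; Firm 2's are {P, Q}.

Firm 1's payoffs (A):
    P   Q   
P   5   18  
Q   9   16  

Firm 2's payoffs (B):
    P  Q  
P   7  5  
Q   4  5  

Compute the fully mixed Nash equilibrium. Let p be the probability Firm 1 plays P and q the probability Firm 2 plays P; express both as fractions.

p = 1/3, q = 1/3

In a mixed NE each player is indifferent between their pure strategies, so the opponent's mix sets the indifference.
Firm 2 indifferent between P and Q: p·7 + (1−p)·4 = p·5 + (1−p)·5 ⟹ 4 + 3p = 5 + 0p ⟹ p = 1/3.
Firm 1 indifferent between P and Q: q·5 + (1−q)·18 = q·9 + (1−q)·16 ⟹ 18 + (-13)q = 16 + (-7)q ⟹ q = 1/3.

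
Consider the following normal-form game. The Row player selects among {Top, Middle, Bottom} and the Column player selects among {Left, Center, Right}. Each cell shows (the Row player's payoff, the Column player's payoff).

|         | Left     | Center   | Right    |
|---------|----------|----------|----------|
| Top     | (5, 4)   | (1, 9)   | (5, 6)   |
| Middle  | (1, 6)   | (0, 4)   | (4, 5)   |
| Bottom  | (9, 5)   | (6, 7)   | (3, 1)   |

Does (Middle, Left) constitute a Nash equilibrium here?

Holding the Column player at Left: the Row player gets 1 from Middle but could get 9 by switching to Bottom. The Row player has a profitable deviation.

No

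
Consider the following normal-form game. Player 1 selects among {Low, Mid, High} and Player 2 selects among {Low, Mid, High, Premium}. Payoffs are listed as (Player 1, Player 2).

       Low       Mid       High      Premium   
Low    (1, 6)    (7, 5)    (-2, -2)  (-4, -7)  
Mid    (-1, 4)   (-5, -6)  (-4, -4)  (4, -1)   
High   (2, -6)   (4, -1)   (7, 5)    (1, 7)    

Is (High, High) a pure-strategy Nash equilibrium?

No

Holding Player 2 at High: Player 1 gets 7 from High, versus -2 from Low, -4 from Mid. No profitable deviation for Player 1.
Holding Player 1 at High: Player 2 gets 5 from High but could get 7 by switching to Premium. Player 2 has a profitable deviation.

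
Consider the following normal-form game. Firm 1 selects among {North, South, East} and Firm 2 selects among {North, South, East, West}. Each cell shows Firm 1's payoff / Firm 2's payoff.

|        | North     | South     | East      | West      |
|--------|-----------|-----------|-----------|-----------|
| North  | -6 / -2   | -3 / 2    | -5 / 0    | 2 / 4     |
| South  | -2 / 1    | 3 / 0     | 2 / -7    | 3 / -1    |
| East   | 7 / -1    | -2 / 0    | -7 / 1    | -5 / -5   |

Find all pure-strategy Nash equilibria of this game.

No pure-strategy Nash equilibrium

Find each player's best response to every opponent strategy; NE are the intersections.
Firm 1's best responses — vs North: East (payoff 7); vs South: South (payoff 3); vs East: South (payoff 2); vs West: South (payoff 3).
Firm 2's best responses — vs North: West (payoff 4); vs South: North (payoff 1); vs East: East (payoff 1).
No cell has both players best-responding. For instance, Firm 1's best reply to South is South, but against South Firm 2 prefers North over South.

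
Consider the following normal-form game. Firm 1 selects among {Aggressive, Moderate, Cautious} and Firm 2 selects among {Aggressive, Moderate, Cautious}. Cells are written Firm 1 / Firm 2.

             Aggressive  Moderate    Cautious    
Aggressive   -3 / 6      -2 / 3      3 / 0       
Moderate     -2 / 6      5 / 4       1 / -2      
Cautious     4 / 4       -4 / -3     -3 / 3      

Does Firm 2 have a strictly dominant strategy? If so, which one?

Aggressive

Check whether one of Firm 2's strategies beats all alternatives regardless of what the opponent does.
Aggressive strictly dominates: vs Aggressive: 6 > each of {3, 0}; vs Moderate: 6 > each of {4, -2}; vs Cautious: 4 > each of {-3, 3}.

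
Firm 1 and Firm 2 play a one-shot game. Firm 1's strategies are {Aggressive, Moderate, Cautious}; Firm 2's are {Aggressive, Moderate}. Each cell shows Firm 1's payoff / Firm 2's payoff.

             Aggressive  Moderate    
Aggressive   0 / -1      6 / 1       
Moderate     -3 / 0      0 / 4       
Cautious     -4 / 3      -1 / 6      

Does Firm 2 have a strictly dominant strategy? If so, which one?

Moderate

Check whether one of Firm 2's strategies beats all alternatives regardless of what the opponent does.
Moderate strictly dominates: vs Aggressive: 1 > -1; vs Moderate: 4 > 0; vs Cautious: 6 > 3.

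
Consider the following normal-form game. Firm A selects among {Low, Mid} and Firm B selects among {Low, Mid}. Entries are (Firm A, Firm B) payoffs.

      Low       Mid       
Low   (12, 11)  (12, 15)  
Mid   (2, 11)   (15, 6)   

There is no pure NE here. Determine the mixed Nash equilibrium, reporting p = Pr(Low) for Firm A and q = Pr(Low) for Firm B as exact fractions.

Each player's mixing probability is pinned down by making the *other* player indifferent.
Firm B indifferent between Low and Mid: p·11 + (1−p)·11 = p·15 + (1−p)·6 ⟹ 11 + 0p = 6 + 9p ⟹ p = 5/9.
Firm A indifferent between Low and Mid: q·12 + (1−q)·12 = q·2 + (1−q)·15 ⟹ 12 + 0q = 15 + (-13)q ⟹ q = 3/13.

p = 5/9, q = 3/13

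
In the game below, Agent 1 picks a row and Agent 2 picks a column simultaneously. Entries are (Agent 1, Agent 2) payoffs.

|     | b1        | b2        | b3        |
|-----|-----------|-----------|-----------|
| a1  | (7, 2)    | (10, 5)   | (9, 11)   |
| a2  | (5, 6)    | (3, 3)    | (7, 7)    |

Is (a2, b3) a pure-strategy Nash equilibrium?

No

Holding Agent 2 at b3: Agent 1 gets 7 from a2 but could get 9 by switching to a1. Agent 1 has a profitable deviation.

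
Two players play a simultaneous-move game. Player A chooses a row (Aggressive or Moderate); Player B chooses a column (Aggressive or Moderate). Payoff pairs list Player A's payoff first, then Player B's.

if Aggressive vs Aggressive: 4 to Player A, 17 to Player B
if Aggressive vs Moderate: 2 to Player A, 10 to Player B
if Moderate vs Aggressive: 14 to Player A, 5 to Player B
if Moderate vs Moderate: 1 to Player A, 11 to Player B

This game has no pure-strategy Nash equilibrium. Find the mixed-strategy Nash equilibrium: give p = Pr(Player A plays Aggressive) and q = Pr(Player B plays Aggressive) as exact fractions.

p = 6/13, q = 1/11

Each player's mixing probability is pinned down by making the *other* player indifferent.
Player B indifferent between Aggressive and Moderate: p·17 + (1−p)·5 = p·10 + (1−p)·11 ⟹ 5 + 12p = 11 + (-1)p ⟹ p = 6/13.
Player A indifferent between Aggressive and Moderate: q·4 + (1−q)·2 = q·14 + (1−q)·1 ⟹ 2 + 2q = 1 + 13q ⟹ q = 1/11.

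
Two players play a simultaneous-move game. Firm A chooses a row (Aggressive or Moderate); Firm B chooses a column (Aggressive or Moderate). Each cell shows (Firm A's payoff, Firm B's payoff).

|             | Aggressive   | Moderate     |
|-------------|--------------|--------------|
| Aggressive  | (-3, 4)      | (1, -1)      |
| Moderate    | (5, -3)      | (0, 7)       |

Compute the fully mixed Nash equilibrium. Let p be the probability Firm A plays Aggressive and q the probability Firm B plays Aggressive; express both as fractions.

In a mixed NE each player is indifferent between their pure strategies, so the opponent's mix sets the indifference.
Firm B indifferent between Aggressive and Moderate: p·4 + (1−p)·(-3) = p·(-1) + (1−p)·7 ⟹ (-3) + 7p = 7 + (-8)p ⟹ p = 2/3.
Firm A indifferent between Aggressive and Moderate: q·(-3) + (1−q)·1 = q·5 + (1−q)·0 ⟹ 1 + (-4)q = 0 + 5q ⟹ q = 1/9.

p = 2/3, q = 1/9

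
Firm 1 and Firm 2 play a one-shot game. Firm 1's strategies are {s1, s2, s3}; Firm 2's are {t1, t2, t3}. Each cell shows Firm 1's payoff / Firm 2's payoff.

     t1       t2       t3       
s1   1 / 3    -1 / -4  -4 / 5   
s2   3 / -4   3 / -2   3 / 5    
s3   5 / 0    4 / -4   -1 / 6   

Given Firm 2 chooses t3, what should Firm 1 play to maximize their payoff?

s2

With Firm 2 fixed at t3, Firm 1's payoffs are: s1 → -4, s2 → 3, s3 → -1.
The maximum is 3, achieved by s2.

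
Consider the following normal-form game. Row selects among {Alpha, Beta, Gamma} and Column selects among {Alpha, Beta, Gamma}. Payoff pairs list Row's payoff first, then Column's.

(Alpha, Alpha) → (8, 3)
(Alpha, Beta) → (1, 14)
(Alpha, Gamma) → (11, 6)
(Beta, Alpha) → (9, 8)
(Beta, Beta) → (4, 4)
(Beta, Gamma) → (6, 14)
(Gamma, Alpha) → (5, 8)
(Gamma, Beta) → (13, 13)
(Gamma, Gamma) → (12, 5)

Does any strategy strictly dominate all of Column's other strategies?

No strictly dominant strategy

Check whether one of Column's strategies beats all alternatives regardless of what the opponent does.
Alpha is not dominant: against Alpha, Beta gives 14 > 3.
Beta is not dominant: against Beta, Alpha gives 8 > 4.
Gamma is not dominant: against Alpha, Beta gives 14 > 6.
No single strategy is best against every opponent action.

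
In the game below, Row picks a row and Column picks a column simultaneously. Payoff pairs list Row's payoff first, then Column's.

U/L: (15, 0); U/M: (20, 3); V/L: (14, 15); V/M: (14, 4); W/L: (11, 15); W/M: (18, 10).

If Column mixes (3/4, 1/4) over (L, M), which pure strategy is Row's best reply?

U

Compute Row's expected payoff from each pure strategy against the given mix.
U: (3/4)·15 + (1/4)·20 = 65/4
V: (3/4)·14 + (1/4)·14 = 14
W: (3/4)·11 + (1/4)·18 = 51/4
Highest expected payoff is 65/4, from U.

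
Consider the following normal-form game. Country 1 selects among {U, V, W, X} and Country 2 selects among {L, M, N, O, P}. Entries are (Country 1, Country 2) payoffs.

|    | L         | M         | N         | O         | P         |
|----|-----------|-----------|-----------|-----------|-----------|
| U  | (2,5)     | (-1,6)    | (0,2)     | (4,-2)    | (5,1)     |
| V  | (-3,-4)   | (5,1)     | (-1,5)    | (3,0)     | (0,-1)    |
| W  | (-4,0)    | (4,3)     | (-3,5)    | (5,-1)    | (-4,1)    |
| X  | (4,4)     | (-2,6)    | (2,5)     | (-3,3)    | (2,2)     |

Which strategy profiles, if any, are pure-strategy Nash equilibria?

None

Find each player's best response to every opponent strategy; NE are the intersections.
Country 1's best responses — vs L: X (payoff 4); vs M: V (payoff 5); vs N: X (payoff 2); vs O: W (payoff 5); vs P: U (payoff 5).
Country 2's best responses — vs U: M (payoff 6); vs V: N (payoff 5); vs W: N (payoff 5); vs X: M (payoff 6).
No cell has both players best-responding. For instance, Country 1's best reply to M is V, but against V Country 2 prefers N over M.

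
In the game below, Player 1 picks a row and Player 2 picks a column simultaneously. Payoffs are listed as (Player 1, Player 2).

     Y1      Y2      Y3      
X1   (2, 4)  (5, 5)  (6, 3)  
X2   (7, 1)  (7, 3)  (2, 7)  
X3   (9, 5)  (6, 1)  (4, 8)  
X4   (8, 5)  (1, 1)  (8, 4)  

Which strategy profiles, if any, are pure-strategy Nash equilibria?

No pure-strategy Nash equilibrium

A profile is a Nash equilibrium when each player is best-responding to the other.
Player 1's best responses — vs Y1: X3 (payoff 9); vs Y2: X2 (payoff 7); vs Y3: X4 (payoff 8).
Player 2's best responses — vs X1: Y2 (payoff 5); vs X2: Y3 (payoff 7); vs X3: Y3 (payoff 8); vs X4: Y1 (payoff 5).
No cell has both players best-responding. For instance, Player 1's best reply to Y1 is X3, but against X3 Player 2 prefers Y3 over Y1.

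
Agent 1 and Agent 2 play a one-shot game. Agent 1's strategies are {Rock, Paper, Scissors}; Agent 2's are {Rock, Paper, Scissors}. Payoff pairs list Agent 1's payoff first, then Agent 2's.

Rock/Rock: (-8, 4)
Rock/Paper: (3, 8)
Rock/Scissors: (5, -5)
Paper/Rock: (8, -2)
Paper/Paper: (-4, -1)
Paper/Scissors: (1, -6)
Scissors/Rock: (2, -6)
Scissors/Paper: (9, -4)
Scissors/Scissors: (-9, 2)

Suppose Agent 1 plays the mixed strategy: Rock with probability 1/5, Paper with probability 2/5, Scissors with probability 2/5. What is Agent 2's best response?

Compute Agent 2's expected payoff from each pure strategy against the given mix.
Rock: (1/5)·4 + (2/5)·(-2) + (2/5)·(-6) = -12/5
Paper: (1/5)·8 + (2/5)·(-1) + (2/5)·(-4) = -2/5
Scissors: (1/5)·(-5) + (2/5)·(-6) + (2/5)·2 = -13/5
Highest expected payoff is -2/5, from Paper.

Paper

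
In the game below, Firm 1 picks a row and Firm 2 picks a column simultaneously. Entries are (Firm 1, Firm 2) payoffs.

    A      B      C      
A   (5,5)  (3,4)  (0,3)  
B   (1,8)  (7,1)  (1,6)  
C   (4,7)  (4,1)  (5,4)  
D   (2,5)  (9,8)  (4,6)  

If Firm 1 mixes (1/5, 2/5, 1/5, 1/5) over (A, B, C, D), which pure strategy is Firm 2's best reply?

A

Compute Firm 2's expected payoff from each pure strategy against the given mix.
A: (1/5)·5 + (2/5)·8 + (1/5)·7 + (1/5)·5 = 33/5
B: (1/5)·4 + (2/5)·1 + (1/5)·1 + (1/5)·8 = 3
C: (1/5)·3 + (2/5)·6 + (1/5)·4 + (1/5)·6 = 5
Highest expected payoff is 33/5, from A.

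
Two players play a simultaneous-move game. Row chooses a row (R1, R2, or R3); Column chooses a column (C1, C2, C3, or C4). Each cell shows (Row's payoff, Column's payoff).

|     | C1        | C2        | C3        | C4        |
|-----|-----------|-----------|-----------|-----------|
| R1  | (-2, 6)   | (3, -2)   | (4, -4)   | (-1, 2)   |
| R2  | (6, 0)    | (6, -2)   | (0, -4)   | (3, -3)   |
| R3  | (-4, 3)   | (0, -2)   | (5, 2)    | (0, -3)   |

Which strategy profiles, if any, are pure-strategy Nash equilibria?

Find each player's best response to every opponent strategy; NE are the intersections.
Row's best responses — vs C1: R2 (payoff 6); vs C2: R2 (payoff 6); vs C3: R3 (payoff 5); vs C4: R2 (payoff 3).
Column's best responses — vs R1: C1 (payoff 6); vs R2: C1 (payoff 0); vs R3: C1 (payoff 3).
The only mutual best response is (R2, C1); neither player gains by switching there.

(R2, C1)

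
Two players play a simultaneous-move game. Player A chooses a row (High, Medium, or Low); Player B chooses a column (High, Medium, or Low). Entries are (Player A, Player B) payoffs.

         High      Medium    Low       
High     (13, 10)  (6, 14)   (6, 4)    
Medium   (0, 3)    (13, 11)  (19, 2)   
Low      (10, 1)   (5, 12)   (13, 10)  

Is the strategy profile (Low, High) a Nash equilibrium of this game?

Holding Player B at High: Player A gets 10 from Low but could get 13 by switching to High. Player A has a profitable deviation.

No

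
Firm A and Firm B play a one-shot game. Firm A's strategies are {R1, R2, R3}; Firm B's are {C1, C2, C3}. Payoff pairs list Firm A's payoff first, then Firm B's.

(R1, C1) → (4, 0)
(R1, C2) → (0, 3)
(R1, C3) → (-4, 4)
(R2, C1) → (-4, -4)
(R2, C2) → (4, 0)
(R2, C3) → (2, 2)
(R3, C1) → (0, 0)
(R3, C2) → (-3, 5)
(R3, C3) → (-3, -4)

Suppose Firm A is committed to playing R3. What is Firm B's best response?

With Firm A fixed at R3, Firm B's payoffs are: C1 → 0, C2 → 5, C3 → -4.
The maximum is 5, achieved by C2.

C2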